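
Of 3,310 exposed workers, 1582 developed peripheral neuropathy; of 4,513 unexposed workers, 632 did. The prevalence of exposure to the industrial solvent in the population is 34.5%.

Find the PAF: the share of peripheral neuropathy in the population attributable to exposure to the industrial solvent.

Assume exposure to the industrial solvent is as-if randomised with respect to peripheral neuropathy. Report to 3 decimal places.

PAF ≈ 0.454

p₁ = P(outcome | exposed) = 1582/3310 = 0.47795
p₀ = P(outcome | unexposed) = 632/4513 = 0.14004
Overall risk P(Y=1) = π·p₁ + (1−π)·p₀ = 0.345×0.47795 + 0.655×0.14004 = 0.25662.
Under exogeneity, PAF = [P(Y=1) − p₀] / P(Y=1).
PAF = (0.25662 − 0.14004) / 0.25662 ≈ 0.4543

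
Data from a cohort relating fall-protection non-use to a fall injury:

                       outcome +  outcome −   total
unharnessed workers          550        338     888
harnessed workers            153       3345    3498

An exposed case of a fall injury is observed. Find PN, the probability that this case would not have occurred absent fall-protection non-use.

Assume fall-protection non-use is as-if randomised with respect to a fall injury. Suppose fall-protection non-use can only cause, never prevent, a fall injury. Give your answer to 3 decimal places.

PN ≈ 0.929

p₁ = P(outcome | exposed) = 550/888 = 0.61937
p₀ = P(outcome | unexposed) = 153/3498 = 0.043739
Under exogeneity and monotonicity, PN = (p₁ − p₀)/p₁.
PN = (0.61937 − 0.043739) / 0.61937 ≈ 0.9294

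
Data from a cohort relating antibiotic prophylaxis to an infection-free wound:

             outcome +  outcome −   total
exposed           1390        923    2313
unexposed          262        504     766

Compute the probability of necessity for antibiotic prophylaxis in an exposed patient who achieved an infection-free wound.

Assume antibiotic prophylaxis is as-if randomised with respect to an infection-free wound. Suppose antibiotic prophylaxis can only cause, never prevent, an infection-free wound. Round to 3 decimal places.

PN ≈ 0.431

p₁ = P(outcome | exposed) = 1390/2313 = 0.60095
p₀ = P(outcome | unexposed) = 262/766 = 0.34204
Under exogeneity and monotonicity, PN = (p₁ − p₀)/p₁.
PN = (0.60095 − 0.34204) / 0.60095 ≈ 0.4308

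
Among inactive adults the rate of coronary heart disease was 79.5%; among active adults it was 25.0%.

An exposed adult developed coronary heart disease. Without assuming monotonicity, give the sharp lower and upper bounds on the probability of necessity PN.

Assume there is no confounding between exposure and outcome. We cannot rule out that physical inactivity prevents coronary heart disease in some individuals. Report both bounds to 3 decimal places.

p₁ = 0.795, p₀ = 0.25.
Under exogeneity alone the bounds on PN are max{0,(p₁−p₀)/p₁} ≤ PN ≤ min{1,(1−p₀)/p₁}.
  lower = (p₁ − p₀)/p₁ = 0.545 / 0.795 ≈ 0.6855
  upper = min{1, (1 − p₀)/p₁} = 0.75 / 0.795 ≈ 0.9434

0.686 ≤ PN ≤ 0.943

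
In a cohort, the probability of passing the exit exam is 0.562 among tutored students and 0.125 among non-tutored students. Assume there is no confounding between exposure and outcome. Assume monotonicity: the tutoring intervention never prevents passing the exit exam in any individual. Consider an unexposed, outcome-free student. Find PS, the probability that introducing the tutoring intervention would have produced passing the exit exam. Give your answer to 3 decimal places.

Let p₁ = 0.562, p₀ = 0.125.
Under exogeneity and monotonicity, PS = (p₁ − p₀) / (1 − p₀).
PS = (0.562 − 0.125) / (1 − 0.125) = 0.437 / 0.875 ≈ 0.4994

PS ≈ 0.499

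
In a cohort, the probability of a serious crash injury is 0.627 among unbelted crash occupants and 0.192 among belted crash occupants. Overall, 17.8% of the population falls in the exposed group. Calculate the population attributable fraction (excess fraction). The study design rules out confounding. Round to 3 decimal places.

Let p₁ = 0.627, p₀ = 0.192.
Overall risk P(Y=1) = π·p₁ + (1−π)·p₀ = 0.178×0.627 + 0.822×0.192 = 0.26943.
Under exogeneity, PAF = [P(Y=1) − p₀] / P(Y=1).
PAF = (0.26943 − 0.192) / 0.26943 ≈ 0.2874

PAF ≈ 0.287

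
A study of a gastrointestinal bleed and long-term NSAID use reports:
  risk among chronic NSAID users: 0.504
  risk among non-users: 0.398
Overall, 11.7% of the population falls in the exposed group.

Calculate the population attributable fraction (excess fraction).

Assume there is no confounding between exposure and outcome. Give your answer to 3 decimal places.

Let p₁ = 0.504, p₀ = 0.398.
Overall risk P(Y=1) = π·p₁ + (1−π)·p₀ = 0.117×0.504 + 0.883×0.398 = 0.4104.
Under exogeneity, PAF = [P(Y=1) − p₀] / P(Y=1).
PAF = (0.4104 − 0.398) / 0.4104 ≈ 0.0302

PAF ≈ 0.030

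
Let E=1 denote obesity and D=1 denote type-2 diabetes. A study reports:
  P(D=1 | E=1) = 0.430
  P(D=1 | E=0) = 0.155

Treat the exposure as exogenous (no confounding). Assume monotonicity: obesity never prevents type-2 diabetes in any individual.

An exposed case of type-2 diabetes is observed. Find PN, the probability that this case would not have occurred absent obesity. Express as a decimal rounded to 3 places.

Let p₁ = 0.43, p₀ = 0.155.
Under exogeneity and monotonicity, PN = (p₁ − p₀) / p₁.
PN = (0.43 − 0.155) / 0.43 = 0.275 / 0.43 ≈ 0.6395

PN ≈ 0.640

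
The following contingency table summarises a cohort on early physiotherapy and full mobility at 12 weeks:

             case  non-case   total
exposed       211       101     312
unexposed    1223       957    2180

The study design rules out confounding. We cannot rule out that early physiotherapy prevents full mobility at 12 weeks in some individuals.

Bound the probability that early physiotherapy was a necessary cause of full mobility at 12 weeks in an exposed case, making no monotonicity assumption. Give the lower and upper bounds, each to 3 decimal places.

p₁ = P(outcome | exposed) = 211/312 = 0.67628
p₀ = P(outcome | unexposed) = 1223/2180 = 0.56101
Under exogeneity alone the bounds on PN are max{0,(p₁−p₀)/p₁} ≤ PN ≤ min{1,(1−p₀)/p₁}.
  lower = (p₁ − p₀)/p₁ = 0.11527 / 0.67628 ≈ 0.1705
  upper = min{1, (1 − p₀)/p₁} = 0.43899 / 0.67628 ≈ 0.6491

0.170 ≤ PN ≤ 0.649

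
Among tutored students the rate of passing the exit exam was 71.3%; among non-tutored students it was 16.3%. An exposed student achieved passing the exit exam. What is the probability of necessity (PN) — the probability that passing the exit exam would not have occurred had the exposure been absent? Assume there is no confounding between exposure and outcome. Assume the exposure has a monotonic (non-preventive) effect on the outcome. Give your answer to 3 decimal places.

p₁ = 0.713, p₀ = 0.163.
Under exogeneity and monotonicity, PN = (p₁ − p₀) / p₁.
PN = (0.713 − 0.163) / 0.713 = 0.55 / 0.713 ≈ 0.7714

PN ≈ 0.771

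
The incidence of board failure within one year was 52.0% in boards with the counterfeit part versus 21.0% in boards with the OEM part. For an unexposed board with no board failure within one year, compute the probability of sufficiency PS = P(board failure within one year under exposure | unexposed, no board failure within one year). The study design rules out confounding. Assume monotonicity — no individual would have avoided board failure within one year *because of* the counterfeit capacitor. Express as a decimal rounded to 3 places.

p₁ = 0.52, p₀ = 0.21.
Under exogeneity and monotonicity, PS = (p₁ − p₀) / (1 − p₀).
PS = (0.52 − 0.21) / (1 − 0.21) = 0.31 / 0.79 ≈ 0.3924

PS ≈ 0.392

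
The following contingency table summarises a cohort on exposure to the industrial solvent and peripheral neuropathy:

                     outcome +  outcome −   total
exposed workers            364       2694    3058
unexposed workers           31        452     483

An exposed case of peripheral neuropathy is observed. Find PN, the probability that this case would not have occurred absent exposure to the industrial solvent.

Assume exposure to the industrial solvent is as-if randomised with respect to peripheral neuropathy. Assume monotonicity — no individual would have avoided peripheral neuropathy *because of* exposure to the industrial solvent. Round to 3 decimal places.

p₁ = P(outcome | exposed) = 364/3058 = 0.11903
p₀ = P(outcome | unexposed) = 31/483 = 0.064182
Under exogeneity and monotonicity, PN = (p₁ − p₀)/p₁.
PN = (0.11903 − 0.064182) / 0.11903 ≈ 0.4608

PN ≈ 0.461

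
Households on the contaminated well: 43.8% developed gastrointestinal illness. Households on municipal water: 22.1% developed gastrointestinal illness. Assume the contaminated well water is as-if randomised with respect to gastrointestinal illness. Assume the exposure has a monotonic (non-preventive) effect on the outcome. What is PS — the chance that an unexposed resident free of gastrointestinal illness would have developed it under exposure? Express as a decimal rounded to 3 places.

PS ≈ 0.279

p₁ = 0.438, p₀ = 0.221.
Under exogeneity and monotonicity, PS = (p₁ − p₀) / (1 − p₀).
PS = (0.438 − 0.221) / (1 − 0.221) = 0.217 / 0.779 ≈ 0.2786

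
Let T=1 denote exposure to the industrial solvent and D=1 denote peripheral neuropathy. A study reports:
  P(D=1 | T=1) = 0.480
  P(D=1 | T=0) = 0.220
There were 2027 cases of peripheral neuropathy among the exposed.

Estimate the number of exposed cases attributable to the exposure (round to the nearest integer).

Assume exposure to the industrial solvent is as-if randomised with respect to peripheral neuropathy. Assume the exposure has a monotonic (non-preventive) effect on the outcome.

about 1098 cases

Let p₁ = 0.48, p₀ = 0.22.
PN = (p₁ − p₀)/p₁ = (0.48 − 0.22) / 0.48 ≈ 0.54167.
Attributable cases ≈ PN × (exposed cases) = 0.54167 × 2027 ≈ 1097.96.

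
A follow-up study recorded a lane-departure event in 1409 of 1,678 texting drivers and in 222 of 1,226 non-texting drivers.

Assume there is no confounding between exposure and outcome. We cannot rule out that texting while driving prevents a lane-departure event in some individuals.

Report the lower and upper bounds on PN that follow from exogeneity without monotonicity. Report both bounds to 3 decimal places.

p₁ = P(outcome | exposed) = 1409/1678 = 0.83969
p₀ = P(outcome | unexposed) = 222/1226 = 0.18108
Under exogeneity alone the bounds on PN are max{0,(p₁−p₀)/p₁} ≤ PN ≤ min{1,(1−p₀)/p₁}.
  lower = (p₁ − p₀)/p₁ = 0.65861 / 0.83969 ≈ 0.7844
  upper = min{1, (1 − p₀)/p₁} = 0.81892 / 0.83969 ≈ 0.9753

0.784 ≤ PN ≤ 0.975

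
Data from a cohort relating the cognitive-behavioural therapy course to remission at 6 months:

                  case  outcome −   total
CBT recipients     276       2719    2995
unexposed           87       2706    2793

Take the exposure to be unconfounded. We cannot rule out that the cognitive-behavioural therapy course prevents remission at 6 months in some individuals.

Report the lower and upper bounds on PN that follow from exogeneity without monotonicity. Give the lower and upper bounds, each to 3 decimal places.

0.662 ≤ PN ≤ 1.000

p₁ = P(outcome | exposed) = 276/2995 = 0.092154
p₀ = P(outcome | unexposed) = 87/2793 = 0.031149
Under exogeneity alone the bounds on PN are max{0,(p₁−p₀)/p₁} ≤ PN ≤ min{1,(1−p₀)/p₁}.
  lower = (p₁ − p₀)/p₁ = 0.061004 / 0.092154 ≈ 0.6620
  upper = min{1, (1 − p₀)/p₁} = 0.96885 / 0.092154 ≈ 10.5134 → capped at 1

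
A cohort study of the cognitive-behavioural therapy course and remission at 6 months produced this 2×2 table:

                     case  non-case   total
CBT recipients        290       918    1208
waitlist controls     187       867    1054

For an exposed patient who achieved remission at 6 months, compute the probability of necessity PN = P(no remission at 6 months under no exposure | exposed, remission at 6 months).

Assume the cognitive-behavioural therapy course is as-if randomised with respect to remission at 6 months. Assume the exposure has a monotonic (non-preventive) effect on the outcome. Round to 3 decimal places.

p₁ = P(outcome | exposed) = 290/1208 = 0.24007
p₀ = P(outcome | unexposed) = 187/1054 = 0.17742
Under exogeneity and monotonicity, PN = (p₁ − p₀)/p₁.
PN = (0.24007 − 0.17742) / 0.24007 ≈ 0.2610

PN ≈ 0.261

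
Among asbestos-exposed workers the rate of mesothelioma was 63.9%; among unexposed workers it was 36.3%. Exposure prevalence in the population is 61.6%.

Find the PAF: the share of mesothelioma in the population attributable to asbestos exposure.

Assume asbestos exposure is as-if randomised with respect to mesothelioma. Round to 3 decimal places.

p₁ = 0.639, p₀ = 0.363.
Overall risk P(Y=1) = π·p₁ + (1−π)·p₀ = 0.616×0.639 + 0.384×0.363 = 0.53302.
Under exogeneity, PAF = [P(Y=1) − p₀] / P(Y=1).
PAF = (0.53302 − 0.363) / 0.53302 ≈ 0.3190

PAF ≈ 0.319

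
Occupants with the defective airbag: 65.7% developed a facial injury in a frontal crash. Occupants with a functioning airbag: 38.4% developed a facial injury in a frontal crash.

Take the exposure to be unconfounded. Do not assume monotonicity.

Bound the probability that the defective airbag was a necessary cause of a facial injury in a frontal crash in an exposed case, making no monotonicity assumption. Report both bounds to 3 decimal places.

0.416 ≤ PN ≤ 0.938

p₁ = 0.657, p₀ = 0.384.
Under exogeneity alone the bounds on PN are max{0,(p₁−p₀)/p₁} ≤ PN ≤ min{1,(1−p₀)/p₁}.
  lower = (p₁ − p₀)/p₁ = 0.273 / 0.657 ≈ 0.4155
  upper = min{1, (1 − p₀)/p₁} = 0.616 / 0.657 ≈ 0.9376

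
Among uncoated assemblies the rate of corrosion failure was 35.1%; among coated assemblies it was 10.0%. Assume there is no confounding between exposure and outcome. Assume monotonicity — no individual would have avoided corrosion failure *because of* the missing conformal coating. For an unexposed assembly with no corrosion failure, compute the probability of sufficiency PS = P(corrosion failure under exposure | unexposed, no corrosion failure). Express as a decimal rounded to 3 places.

PS ≈ 0.279

p₁ = 0.351, p₀ = 0.1.
Under exogeneity and monotonicity, PS = (p₁ − p₀) / (1 − p₀).
PS = (0.351 − 0.1) / (1 − 0.1) = 0.251 / 0.9 ≈ 0.2789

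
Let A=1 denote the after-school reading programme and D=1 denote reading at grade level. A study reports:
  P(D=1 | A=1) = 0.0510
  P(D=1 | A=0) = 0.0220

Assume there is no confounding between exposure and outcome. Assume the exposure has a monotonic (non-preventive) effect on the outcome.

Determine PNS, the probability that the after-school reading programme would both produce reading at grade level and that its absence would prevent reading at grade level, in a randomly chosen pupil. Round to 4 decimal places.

Let p₁ = 0.051, p₀ = 0.022.
Under exogeneity and monotonicity, PNS = p₁ − p₀.
PNS = 0.051 − 0.022 = 0.029

PNS ≈ 0.0290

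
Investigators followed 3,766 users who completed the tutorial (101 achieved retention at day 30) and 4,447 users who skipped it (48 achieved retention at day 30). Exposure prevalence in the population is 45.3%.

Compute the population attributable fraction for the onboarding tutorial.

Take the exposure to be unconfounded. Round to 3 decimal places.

p₁ = P(outcome | exposed) = 101/3766 = 0.026819
p₀ = P(outcome | unexposed) = 48/4447 = 0.010794
Overall risk P(Y=1) = π·p₁ + (1−π)·p₀ = 0.453×0.026819 + 0.547×0.010794 = 0.018053.
Under exogeneity, PAF = [P(Y=1) − p₀] / P(Y=1).
PAF = (0.018053 − 0.010794) / 0.018053 ≈ 0.4021

PAF ≈ 0.402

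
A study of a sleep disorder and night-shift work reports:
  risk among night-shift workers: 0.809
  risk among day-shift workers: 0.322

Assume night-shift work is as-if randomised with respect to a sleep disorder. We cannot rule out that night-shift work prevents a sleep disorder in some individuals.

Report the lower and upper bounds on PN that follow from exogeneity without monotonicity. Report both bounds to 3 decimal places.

Let p₁ = 0.809, p₀ = 0.322.
Under exogeneity alone the bounds on PN are max{0,(p₁−p₀)/p₁} ≤ PN ≤ min{1,(1−p₀)/p₁}.
  lower = (p₁ − p₀)/p₁ = 0.487 / 0.809 ≈ 0.6020
  upper = min{1, (1 − p₀)/p₁} = 0.678 / 0.809 ≈ 0.8381

0.602 ≤ PN ≤ 0.838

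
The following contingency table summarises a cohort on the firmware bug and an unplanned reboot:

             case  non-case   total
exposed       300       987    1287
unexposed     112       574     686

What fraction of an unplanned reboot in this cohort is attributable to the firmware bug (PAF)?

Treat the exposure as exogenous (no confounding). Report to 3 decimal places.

p₁ = P(outcome | exposed) = 300/1287 = 0.2331
p₀ = P(outcome | unexposed) = 112/686 = 0.16327
Exposure prevalence π = 1287/1973 = 0.65231; overall risk P(Y=1) = 0.20882.
Under exogeneity, PAF = [P(Y=1) − p₀]/P(Y=1).
PAF = (0.20882 − 0.16327) / 0.20882 ≈ 0.2181

PAF ≈ 0.218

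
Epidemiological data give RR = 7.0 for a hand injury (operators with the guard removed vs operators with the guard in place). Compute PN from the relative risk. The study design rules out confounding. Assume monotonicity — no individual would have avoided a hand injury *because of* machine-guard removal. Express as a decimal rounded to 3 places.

PN ≈ 0.857

Under exogeneity and monotonicity, PN = (RR − 1) / RR = 1 − 1/RR.
PN = (7.0 − 1) / 7.0 = 6 / 7.0 ≈ 0.8571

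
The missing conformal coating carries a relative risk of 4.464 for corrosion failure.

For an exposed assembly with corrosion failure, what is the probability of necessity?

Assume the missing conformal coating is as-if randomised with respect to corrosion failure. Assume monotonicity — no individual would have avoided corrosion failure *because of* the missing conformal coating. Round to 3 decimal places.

Under exogeneity and monotonicity, PN = (RR − 1) / RR = 1 − 1/RR.
PN = (4.464 − 1) / 4.464 = 3.464 / 4.464 ≈ 0.7760

PN ≈ 0.776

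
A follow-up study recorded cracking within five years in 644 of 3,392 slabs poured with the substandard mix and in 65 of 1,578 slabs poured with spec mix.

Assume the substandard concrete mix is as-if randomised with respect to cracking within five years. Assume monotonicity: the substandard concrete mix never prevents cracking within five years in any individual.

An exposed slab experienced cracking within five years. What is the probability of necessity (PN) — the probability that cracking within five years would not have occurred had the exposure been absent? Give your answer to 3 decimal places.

PN ≈ 0.783

p₁ = P(outcome | exposed) = 644/3392 = 0.18986
p₀ = P(outcome | unexposed) = 65/1578 = 0.041191
Under exogeneity and monotonicity, PN = (p₁ − p₀) / p₁.
PN = (0.18986 − 0.041191) / 0.18986 = 0.14867 / 0.18986 ≈ 0.7830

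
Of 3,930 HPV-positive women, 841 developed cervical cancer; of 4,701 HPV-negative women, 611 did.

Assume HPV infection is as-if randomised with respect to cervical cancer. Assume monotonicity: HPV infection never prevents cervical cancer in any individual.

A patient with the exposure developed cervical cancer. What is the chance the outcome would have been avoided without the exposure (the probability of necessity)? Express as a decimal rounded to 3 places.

p₁ = P(outcome | exposed) = 841/3930 = 0.21399
p₀ = P(outcome | unexposed) = 611/4701 = 0.12997
Under exogeneity and monotonicity, PN = (p₁ − p₀) / p₁.
PN = (0.21399 − 0.12997) / 0.21399 = 0.084023 / 0.21399 ≈ 0.3926

PN ≈ 0.393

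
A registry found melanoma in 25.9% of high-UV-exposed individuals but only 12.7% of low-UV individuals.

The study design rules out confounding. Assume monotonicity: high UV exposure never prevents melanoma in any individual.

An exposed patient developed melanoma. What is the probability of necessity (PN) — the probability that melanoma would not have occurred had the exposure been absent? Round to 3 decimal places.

p₁ = 0.259, p₀ = 0.127.
Under exogeneity and monotonicity, PN = (p₁ − p₀) / p₁.
PN = (0.259 − 0.127) / 0.259 = 0.132 / 0.259 ≈ 0.5097

PN ≈ 0.510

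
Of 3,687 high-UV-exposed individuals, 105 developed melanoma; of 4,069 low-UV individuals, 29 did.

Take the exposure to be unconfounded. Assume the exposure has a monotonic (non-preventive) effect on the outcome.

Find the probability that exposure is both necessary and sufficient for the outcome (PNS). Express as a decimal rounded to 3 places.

PNS ≈ 0.021

p₁ = P(outcome | exposed) = 105/3687 = 0.028478
p₀ = P(outcome | unexposed) = 29/4069 = 0.0071271
Under exogeneity and monotonicity, PNS = p₁ − p₀.
PNS = 0.028478 − 0.0071271 = 0.021351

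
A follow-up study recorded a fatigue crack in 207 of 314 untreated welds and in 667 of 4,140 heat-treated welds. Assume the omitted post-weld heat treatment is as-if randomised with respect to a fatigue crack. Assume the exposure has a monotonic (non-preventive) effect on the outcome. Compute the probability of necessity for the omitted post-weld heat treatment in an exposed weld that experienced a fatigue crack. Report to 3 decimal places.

p₁ = P(outcome | exposed) = 207/314 = 0.65924
p₀ = P(outcome | unexposed) = 667/4140 = 0.16111
Under exogeneity and monotonicity, PN = (p₁ − p₀) / p₁.
PN = (0.65924 − 0.16111) / 0.65924 = 0.49812 / 0.65924 ≈ 0.7556

PN ≈ 0.756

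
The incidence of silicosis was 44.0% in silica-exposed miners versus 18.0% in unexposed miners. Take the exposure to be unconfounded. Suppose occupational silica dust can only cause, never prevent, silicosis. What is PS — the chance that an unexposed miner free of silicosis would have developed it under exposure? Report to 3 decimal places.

p₁ = 0.44, p₀ = 0.18.
Under exogeneity and monotonicity, PS = (p₁ − p₀) / (1 − p₀).
PS = (0.44 − 0.18) / (1 − 0.18) = 0.26 / 0.82 ≈ 0.3171

PS ≈ 0.317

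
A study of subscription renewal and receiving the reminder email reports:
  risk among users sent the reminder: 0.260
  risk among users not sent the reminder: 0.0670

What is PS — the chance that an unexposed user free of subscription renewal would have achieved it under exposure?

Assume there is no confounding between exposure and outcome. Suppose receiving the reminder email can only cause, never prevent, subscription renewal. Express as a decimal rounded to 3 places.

PS ≈ 0.207

Let p₁ = 0.26, p₀ = 0.067.
Under exogeneity and monotonicity, PS = (p₁ − p₀) / (1 − p₀).
PS = (0.26 − 0.067) / (1 − 0.067) = 0.193 / 0.933 ≈ 0.2069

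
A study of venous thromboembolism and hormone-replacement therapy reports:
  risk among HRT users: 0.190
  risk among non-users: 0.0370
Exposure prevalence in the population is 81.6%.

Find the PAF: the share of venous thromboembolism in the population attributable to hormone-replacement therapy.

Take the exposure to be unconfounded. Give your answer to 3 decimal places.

Let p₁ = 0.19, p₀ = 0.037.
Overall risk P(Y=1) = π·p₁ + (1−π)·p₀ = 0.816×0.19 + 0.184×0.037 = 0.16185.
Under exogeneity, PAF = [P(Y=1) − p₀] / P(Y=1).
PAF = (0.16185 − 0.037) / 0.16185 ≈ 0.7714

PAF ≈ 0.771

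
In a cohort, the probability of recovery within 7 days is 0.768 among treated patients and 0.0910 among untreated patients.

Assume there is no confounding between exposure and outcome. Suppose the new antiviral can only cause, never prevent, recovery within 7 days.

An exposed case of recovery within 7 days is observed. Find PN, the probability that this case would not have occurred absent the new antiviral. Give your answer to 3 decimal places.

PN ≈ 0.882

Let p₁ = 0.768, p₀ = 0.091.
Under exogeneity and monotonicity, PN = (p₁ − p₀) / p₁.
PN = (0.768 − 0.091) / 0.768 = 0.677 / 0.768 ≈ 0.8815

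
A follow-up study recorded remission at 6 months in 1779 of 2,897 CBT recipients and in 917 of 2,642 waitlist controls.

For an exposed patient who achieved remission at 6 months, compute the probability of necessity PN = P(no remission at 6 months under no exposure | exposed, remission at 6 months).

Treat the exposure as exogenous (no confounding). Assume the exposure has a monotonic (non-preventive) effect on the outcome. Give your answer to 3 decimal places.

p₁ = P(outcome | exposed) = 1779/2897 = 0.61408
p₀ = P(outcome | unexposed) = 917/2642 = 0.34709
Under exogeneity and monotonicity, PN = (p₁ − p₀) / p₁.
PN = (0.61408 − 0.34709) / 0.61408 = 0.267 / 0.61408 ≈ 0.4348

PN ≈ 0.435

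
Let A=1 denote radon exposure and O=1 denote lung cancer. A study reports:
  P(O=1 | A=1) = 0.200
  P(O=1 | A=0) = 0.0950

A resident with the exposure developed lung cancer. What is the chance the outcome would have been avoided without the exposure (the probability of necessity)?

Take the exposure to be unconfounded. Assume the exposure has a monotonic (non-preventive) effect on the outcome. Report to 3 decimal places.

Let p₁ = 0.2, p₀ = 0.095.
Under exogeneity and monotonicity, PN = (p₁ − p₀) / p₁.
PN = (0.2 − 0.095) / 0.2 = 0.105 / 0.2 ≈ 0.5250

PN ≈ 0.525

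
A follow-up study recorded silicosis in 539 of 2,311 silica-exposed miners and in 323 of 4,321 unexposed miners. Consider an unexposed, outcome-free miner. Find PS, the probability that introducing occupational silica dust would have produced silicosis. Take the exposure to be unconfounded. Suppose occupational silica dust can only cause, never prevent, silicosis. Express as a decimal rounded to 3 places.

PS ≈ 0.171

p₁ = P(outcome | exposed) = 539/2311 = 0.23323
p₀ = P(outcome | unexposed) = 323/4321 = 0.074751
Under exogeneity and monotonicity, PS = (p₁ − p₀) / (1 − p₀).
PS = (0.23323 − 0.074751) / (1 − 0.074751) = 0.15848 / 0.92525 ≈ 0.1713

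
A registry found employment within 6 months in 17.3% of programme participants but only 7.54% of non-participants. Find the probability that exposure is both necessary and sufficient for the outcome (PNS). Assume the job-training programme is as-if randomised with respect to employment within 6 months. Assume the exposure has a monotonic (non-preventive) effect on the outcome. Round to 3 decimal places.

p₁ = 0.173, p₀ = 0.0754.
Under exogeneity and monotonicity, PNS = p₁ − p₀.
PNS = 0.173 − 0.0754 = 0.0976

PNS ≈ 0.098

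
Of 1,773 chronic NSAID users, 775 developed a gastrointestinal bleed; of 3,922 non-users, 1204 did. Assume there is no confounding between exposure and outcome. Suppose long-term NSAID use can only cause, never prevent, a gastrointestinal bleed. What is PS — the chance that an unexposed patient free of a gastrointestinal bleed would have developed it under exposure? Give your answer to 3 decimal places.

PS ≈ 0.188

p₁ = P(outcome | exposed) = 775/1773 = 0.43711
p₀ = P(outcome | unexposed) = 1204/3922 = 0.30699
Under exogeneity and monotonicity, PS = (p₁ − p₀) / (1 − p₀).
PS = (0.43711 − 0.30699) / (1 − 0.30699) = 0.13013 / 0.69301 ≈ 0.1878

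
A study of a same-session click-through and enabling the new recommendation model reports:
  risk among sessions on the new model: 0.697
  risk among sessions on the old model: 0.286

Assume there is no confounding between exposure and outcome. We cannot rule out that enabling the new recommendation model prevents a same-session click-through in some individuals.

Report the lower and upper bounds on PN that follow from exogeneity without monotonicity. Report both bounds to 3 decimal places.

0.590 ≤ PN ≤ 1.000

Let p₁ = 0.697, p₀ = 0.286.
Under exogeneity alone the bounds on PN are max{0,(p₁−p₀)/p₁} ≤ PN ≤ min{1,(1−p₀)/p₁}.
  lower = (p₁ − p₀)/p₁ = 0.411 / 0.697 ≈ 0.5897
  upper = min{1, (1 − p₀)/p₁} = 0.714 / 0.697 ≈ 1.0244 → capped at 1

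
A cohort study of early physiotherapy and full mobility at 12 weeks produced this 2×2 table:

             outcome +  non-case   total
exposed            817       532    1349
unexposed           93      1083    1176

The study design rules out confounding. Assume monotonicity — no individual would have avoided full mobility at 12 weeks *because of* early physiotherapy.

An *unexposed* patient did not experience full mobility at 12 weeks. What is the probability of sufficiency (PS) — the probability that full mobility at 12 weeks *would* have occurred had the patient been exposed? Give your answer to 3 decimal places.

p₁ = P(outcome | exposed) = 817/1349 = 0.60563
p₀ = P(outcome | unexposed) = 93/1176 = 0.079082
Under exogeneity and monotonicity, PS = (p₁ − p₀)/(1 − p₀).
PS = (0.60563 − 0.079082) / 0.92092 ≈ 0.5718

PS ≈ 0.572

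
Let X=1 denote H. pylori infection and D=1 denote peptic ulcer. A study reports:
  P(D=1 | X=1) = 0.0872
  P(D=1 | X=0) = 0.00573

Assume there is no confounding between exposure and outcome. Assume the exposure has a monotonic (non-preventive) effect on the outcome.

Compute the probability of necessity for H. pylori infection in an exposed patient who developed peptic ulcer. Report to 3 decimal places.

PN ≈ 0.934

Let p₁ = 0.0872, p₀ = 0.00573.
Under exogeneity and monotonicity, PN = (p₁ − p₀) / p₁.
PN = (0.0872 − 0.00573) / 0.0872 = 0.08147 / 0.0872 ≈ 0.9343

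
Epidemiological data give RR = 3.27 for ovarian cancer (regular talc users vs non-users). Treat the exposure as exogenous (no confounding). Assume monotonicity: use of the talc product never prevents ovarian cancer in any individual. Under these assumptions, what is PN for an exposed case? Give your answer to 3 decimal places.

Under exogeneity and monotonicity, PN = (RR − 1) / RR = 1 − 1/RR.
PN = (3.27 − 1) / 3.27 = 2.27 / 3.27 ≈ 0.6942

PN ≈ 0.694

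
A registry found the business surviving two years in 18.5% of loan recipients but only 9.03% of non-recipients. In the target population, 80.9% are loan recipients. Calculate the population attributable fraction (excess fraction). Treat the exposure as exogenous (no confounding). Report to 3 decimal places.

PAF ≈ 0.459

p₁ = 0.185, p₀ = 0.0903.
Overall risk P(Y=1) = π·p₁ + (1−π)·p₀ = 0.809×0.185 + 0.191×0.0903 = 0.16691.
Under exogeneity, PAF = [P(Y=1) − p₀] / P(Y=1).
PAF = (0.16691 − 0.0903) / 0.16691 ≈ 0.4590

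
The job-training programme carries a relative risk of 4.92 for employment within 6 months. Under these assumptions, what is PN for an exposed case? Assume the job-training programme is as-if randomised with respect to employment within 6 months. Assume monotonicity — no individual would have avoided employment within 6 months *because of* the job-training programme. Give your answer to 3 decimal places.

PN ≈ 0.797

Under exogeneity and monotonicity, PN = (RR − 1) / RR = 1 − 1/RR.
PN = (4.92 − 1) / 4.92 = 3.92 / 4.92 ≈ 0.7967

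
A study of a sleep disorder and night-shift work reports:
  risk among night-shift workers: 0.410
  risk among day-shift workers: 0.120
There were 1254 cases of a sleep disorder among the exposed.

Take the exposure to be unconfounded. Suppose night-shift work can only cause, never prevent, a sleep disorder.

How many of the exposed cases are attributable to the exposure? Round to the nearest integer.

about 887 cases

Let p₁ = 0.41, p₀ = 0.12.
PN = (p₁ − p₀)/p₁ = (0.41 − 0.12) / 0.41 ≈ 0.70732.
Attributable cases ≈ PN × (exposed cases) = 0.70732 × 1254 ≈ 886.98.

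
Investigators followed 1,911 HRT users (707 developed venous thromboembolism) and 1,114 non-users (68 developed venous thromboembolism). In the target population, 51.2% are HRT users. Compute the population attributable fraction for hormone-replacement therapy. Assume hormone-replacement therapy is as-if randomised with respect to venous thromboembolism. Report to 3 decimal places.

p₁ = P(outcome | exposed) = 707/1911 = 0.36996
p₀ = P(outcome | unexposed) = 68/1114 = 0.061041
Overall risk P(Y=1) = π·p₁ + (1−π)·p₀ = 0.512×0.36996 + 0.488×0.061041 = 0.21921.
Under exogeneity, PAF = [P(Y=1) − p₀] / P(Y=1).
PAF = (0.21921 − 0.061041) / 0.21921 ≈ 0.7215

PAF ≈ 0.722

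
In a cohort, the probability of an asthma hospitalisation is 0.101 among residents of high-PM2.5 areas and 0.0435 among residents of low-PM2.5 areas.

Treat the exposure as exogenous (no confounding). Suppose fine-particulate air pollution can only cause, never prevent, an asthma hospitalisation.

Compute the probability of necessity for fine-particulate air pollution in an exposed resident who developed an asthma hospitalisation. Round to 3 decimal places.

PN ≈ 0.569

Let p₁ = 0.101, p₀ = 0.0435.
Under exogeneity and monotonicity, PN = (p₁ − p₀) / p₁.
PN = (0.101 − 0.0435) / 0.101 = 0.0575 / 0.101 ≈ 0.5693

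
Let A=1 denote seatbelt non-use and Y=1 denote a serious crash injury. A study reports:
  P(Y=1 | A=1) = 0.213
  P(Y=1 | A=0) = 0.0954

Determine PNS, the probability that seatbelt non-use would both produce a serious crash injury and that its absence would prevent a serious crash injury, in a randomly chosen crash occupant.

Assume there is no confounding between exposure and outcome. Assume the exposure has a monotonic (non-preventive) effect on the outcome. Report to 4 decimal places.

Let p₁ = 0.213, p₀ = 0.0954.
Under exogeneity and monotonicity, PNS = p₁ − p₀.
PNS = 0.213 − 0.0954 = 0.1176

PNS ≈ 0.1176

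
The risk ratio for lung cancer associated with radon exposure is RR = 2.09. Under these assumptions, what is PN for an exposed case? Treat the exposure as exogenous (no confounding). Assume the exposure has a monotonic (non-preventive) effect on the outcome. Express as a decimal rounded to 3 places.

PN ≈ 0.522

Under exogeneity and monotonicity, PN = (RR − 1) / RR = 1 − 1/RR.
PN = (2.09 − 1) / 2.09 = 1.09 / 2.09 ≈ 0.5215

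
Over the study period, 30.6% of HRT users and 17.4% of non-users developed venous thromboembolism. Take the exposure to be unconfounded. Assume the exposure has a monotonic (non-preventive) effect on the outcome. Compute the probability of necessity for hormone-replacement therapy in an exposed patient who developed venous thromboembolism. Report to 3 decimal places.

PN ≈ 0.431

p₁ = 0.306, p₀ = 0.174.
Under exogeneity and monotonicity, PN = (p₁ − p₀) / p₁.
PN = (0.306 − 0.174) / 0.306 = 0.132 / 0.306 ≈ 0.4314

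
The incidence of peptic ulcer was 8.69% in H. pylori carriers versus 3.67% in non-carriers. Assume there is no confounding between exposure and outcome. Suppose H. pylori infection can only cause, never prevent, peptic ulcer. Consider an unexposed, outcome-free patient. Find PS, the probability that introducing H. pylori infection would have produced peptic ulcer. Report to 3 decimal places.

p₁ = 0.0869, p₀ = 0.0367.
Under exogeneity and monotonicity, PS = (p₁ − p₀) / (1 − p₀).
PS = (0.0869 − 0.0367) / (1 − 0.0367) = 0.0502 / 0.9633 ≈ 0.0521

PS ≈ 0.052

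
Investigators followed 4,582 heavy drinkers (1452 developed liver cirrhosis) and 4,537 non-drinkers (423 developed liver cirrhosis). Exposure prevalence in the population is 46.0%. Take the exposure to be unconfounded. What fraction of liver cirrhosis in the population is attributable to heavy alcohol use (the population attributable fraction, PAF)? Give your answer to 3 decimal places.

PAF ≈ 0.525

p₁ = P(outcome | exposed) = 1452/4582 = 0.31689
p₀ = P(outcome | unexposed) = 423/4537 = 0.093233
Overall risk P(Y=1) = π·p₁ + (1−π)·p₀ = 0.46×0.31689 + 0.54×0.093233 = 0.19612.
Under exogeneity, PAF = [P(Y=1) − p₀] / P(Y=1).
PAF = (0.19612 − 0.093233) / 0.19612 ≈ 0.5246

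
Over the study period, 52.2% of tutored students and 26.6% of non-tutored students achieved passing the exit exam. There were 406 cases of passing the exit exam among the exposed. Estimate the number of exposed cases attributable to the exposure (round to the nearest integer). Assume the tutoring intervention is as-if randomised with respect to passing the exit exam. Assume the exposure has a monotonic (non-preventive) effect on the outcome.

p₁ = 0.522, p₀ = 0.266.
PN = (p₁ − p₀)/p₁ = (0.522 − 0.266) / 0.522 ≈ 0.49042.
Attributable cases ≈ PN × (exposed cases) = 0.49042 × 406 ≈ 199.11.

about 199 cases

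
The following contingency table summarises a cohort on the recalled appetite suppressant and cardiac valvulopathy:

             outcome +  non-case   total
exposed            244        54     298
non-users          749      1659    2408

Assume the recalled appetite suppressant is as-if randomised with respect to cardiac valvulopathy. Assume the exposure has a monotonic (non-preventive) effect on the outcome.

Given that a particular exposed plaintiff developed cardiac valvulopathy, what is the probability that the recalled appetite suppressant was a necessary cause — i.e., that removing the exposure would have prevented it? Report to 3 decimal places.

PN ≈ 0.620

p₁ = P(outcome | exposed) = 244/298 = 0.81879
p₀ = P(outcome | unexposed) = 749/2408 = 0.31105
Under exogeneity and monotonicity, PN = (p₁ − p₀)/p₁.
PN = (0.81879 − 0.31105) / 0.81879 ≈ 0.6201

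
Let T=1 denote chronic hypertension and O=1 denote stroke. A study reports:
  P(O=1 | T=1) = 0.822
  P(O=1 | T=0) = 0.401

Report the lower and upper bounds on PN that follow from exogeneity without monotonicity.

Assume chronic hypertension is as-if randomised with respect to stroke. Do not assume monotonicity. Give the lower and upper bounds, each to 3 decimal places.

0.512 ≤ PN ≤ 0.729

Let p₁ = 0.822, p₀ = 0.401.
Under exogeneity alone the bounds on PN are max{0,(p₁−p₀)/p₁} ≤ PN ≤ min{1,(1−p₀)/p₁}.
  lower = (p₁ − p₀)/p₁ = 0.421 / 0.822 ≈ 0.5122
  upper = min{1, (1 − p₀)/p₁} = 0.599 / 0.822 ≈ 0.7287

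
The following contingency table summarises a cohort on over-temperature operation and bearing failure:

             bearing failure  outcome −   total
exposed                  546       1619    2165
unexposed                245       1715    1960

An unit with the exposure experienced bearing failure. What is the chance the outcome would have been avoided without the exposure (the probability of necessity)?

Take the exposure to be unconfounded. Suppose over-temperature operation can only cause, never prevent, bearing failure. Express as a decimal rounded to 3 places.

PN ≈ 0.504

p₁ = P(outcome | exposed) = 546/2165 = 0.25219
p₀ = P(outcome | unexposed) = 245/1960 = 0.125
Under exogeneity and monotonicity, PN = (p₁ − p₀)/p₁.
PN = (0.25219 − 0.125) / 0.25219 ≈ 0.5043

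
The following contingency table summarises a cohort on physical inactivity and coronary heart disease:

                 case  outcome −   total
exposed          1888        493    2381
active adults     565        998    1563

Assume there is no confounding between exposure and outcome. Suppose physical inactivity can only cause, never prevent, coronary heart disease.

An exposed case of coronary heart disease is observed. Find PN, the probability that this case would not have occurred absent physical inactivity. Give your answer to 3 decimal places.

p₁ = P(outcome | exposed) = 1888/2381 = 0.79294
p₀ = P(outcome | unexposed) = 565/1563 = 0.36148
Under exogeneity and monotonicity, PN = (p₁ − p₀)/p₁.
PN = (0.79294 − 0.36148) / 0.79294 ≈ 0.5441

PN ≈ 0.544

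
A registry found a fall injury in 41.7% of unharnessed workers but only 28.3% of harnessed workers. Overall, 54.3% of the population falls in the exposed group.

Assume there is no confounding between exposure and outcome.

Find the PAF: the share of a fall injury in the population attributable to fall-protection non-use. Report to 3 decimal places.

p₁ = 0.417, p₀ = 0.283.
Overall risk P(Y=1) = π·p₁ + (1−π)·p₀ = 0.543×0.417 + 0.457×0.283 = 0.35576.
Under exogeneity, PAF = [P(Y=1) − p₀] / P(Y=1).
PAF = (0.35576 − 0.283) / 0.35576 ≈ 0.2045

PAF ≈ 0.205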